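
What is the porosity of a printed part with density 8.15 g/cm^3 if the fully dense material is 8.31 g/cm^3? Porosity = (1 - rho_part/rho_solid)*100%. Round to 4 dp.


Porosity = (1-8.15/8.31)*100 = 1.9254 %


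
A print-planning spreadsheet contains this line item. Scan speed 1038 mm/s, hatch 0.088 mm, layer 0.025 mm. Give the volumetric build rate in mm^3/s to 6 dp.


Rate = 1038 * 0.088 * 0.025 = 2.2836 mm^3/s


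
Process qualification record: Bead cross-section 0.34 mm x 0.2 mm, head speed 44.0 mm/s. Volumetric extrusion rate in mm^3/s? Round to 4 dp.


Rate = 0.34 * 0.2 * 44.0 = 2.992 mm^3/s


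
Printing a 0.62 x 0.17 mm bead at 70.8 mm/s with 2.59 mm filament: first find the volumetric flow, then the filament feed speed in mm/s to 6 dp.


Q = 0.62 * 0.17 * 70.8 = 7.46232 mm^3/s
A_fil = pi*(2.59/2)^2 = 5.26852942 mm^2
v_feed = 7.46232 / 5.26852942 = 1.416395 mm/s


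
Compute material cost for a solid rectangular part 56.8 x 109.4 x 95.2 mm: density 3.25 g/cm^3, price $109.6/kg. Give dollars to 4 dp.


V = 56.8 * 109.4 * 95.2 = 591565.184 mm^3 = 591.565184 cm^3
Mass = 591.565184 * 3.25 / 1000 = 1.92258685 kg
Cost = 1.92258685 * 109.6 = 210.7155 $


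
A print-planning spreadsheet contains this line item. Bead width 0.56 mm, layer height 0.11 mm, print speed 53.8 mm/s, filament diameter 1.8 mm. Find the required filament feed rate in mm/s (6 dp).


Q = 0.56 * 0.11 * 53.8 = 3.31408 mm^3/s
A_fil = pi*(1.8/2)^2 = 2.54469005 mm^2
v_feed = 3.31408 / 2.54469005 = 1.302351 mm/s


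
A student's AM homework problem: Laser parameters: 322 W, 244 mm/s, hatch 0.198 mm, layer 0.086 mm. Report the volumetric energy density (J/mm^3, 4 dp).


E = 322 / (244*0.198*0.086) = 77.5001 J/mm^3


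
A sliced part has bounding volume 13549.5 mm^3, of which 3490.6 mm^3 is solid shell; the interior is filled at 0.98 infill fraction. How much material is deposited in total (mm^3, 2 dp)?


V_infill = (13549.5 - 3490.6) * 0.98 = 9857.72
V_total = 3490.6 + 9857.72 = 13348.32 mm^3


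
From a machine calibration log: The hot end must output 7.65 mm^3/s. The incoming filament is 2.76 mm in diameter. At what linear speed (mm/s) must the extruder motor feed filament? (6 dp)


A = pi*(2.76/2)^2 = 5.982849
v = 7.65 / 5.982849 = 1.278655 mm/s


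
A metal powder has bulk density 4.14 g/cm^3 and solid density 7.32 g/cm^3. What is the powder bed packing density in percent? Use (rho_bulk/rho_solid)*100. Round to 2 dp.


Packing = (4.14/7.32)*100 = 56.56 %


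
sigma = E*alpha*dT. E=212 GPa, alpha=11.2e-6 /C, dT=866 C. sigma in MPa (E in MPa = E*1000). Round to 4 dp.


sigma = 212*1000 * 11.2e-6 * 866 = 2056.2304 MPa


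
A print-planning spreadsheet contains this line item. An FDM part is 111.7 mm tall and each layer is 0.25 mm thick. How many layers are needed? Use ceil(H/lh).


Layers = ceil(111.7/0.25) = 447


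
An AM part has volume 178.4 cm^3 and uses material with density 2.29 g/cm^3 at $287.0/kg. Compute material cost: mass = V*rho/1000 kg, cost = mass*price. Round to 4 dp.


Mass = 178.4*2.29/1000 = 0.408536 kg
Cost = 0.408536 * 287.0 = 117.2498 $


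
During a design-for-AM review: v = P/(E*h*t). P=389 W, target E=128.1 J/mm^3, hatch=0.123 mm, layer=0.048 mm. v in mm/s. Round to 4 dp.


v = 389 / (128.1*0.123*0.048) = 514.3445 mm/s


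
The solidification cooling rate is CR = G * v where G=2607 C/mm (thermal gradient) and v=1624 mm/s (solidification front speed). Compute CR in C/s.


CR = 2607 * 1624 = 4233768 C/s


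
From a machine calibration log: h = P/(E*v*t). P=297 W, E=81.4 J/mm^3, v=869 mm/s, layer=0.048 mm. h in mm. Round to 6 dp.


h = 297 / (81.4*869*0.048) = 0.087472 mm


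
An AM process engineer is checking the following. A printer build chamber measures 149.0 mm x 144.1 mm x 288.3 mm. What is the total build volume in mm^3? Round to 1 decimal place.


V = 149.0 * 144.1 * 288.3 = 6190060.5 mm^3


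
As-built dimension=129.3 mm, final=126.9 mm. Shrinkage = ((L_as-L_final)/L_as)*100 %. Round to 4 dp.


Shrinkage = ((129.3-126.9)/129.3)*100 = 1.8561 %


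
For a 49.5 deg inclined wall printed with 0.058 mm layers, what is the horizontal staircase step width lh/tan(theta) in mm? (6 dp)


step = 0.058 / tan(49.5) = 0.049537 mm


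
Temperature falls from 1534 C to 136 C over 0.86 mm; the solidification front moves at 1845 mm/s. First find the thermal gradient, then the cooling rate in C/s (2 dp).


G = (1534-136)/0.86 = 1625.58139535 C/mm
CR = 1625.58139535 * 1845 = 2999197.67 C/s


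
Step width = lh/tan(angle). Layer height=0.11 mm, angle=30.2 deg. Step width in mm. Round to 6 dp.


step = 0.11 / tan(30.2) = 0.188999 mm


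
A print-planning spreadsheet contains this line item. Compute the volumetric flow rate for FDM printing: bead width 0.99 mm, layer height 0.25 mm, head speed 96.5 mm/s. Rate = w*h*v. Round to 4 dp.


Rate = 0.99 * 0.25 * 96.5 = 23.8838 mm^3/s


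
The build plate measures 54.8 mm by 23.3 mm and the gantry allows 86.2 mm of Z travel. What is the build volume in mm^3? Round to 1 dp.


V = 54.8 * 23.3 * 86.2 = 110063.6 mm^3


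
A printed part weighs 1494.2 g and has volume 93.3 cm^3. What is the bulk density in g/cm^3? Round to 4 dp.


rho = 1494.2 / 93.3 = 16.015 g/cm^3


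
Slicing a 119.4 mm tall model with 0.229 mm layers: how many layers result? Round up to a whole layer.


Layers = ceil(119.4/0.229) = 522


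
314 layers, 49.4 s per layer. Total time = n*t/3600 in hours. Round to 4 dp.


t = 314 * 49.4 / 3600 = 4.3088 hrs


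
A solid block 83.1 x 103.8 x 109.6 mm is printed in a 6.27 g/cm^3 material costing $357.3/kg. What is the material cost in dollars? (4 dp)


V = 83.1 * 103.8 * 109.6 = 945385.488 mm^3 = 945.385488 cm^3
Mass = 945.385488 * 6.27 / 1000 = 5.92756701 kg
Cost = 5.92756701 * 357.3 = 2117.9197 $


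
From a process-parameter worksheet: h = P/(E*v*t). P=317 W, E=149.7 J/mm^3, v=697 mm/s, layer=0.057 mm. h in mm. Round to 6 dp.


h = 317 / (149.7*697*0.057) = 0.0533 mm


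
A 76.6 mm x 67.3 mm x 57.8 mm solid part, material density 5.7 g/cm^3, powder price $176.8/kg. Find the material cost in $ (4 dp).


V = 76.6 * 67.3 * 57.8 = 297969.404 mm^3 = 297.969404 cm^3
Mass = 297.969404 * 5.7 / 1000 = 1.6984256 kg
Cost = 1.6984256 * 176.8 = 300.2816 $


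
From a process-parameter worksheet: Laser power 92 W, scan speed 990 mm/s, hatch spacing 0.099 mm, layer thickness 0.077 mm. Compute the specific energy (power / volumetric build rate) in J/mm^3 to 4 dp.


Build rate = 990 * 0.099 * 0.077 = 7.54677 mm^3/s
SE = 92 / 7.54677 = 12.1906 J/mm^3


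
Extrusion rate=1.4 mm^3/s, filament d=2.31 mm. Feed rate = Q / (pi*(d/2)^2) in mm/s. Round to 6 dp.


A = pi*(2.31/2)^2 = 4.190963
v = 1.4 / 4.190963 = 0.334052 mm/s


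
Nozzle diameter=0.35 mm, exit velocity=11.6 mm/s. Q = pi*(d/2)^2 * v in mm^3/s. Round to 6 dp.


A = pi*(0.35/2)^2 = 0.09621128 mm^2
Q = 0.09621128 * 11.6 = 1.116051 mm^3/s


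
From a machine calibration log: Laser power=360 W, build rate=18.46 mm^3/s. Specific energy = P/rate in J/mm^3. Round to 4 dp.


SE = 360 / 18.46 = 19.5016 J/mm^3


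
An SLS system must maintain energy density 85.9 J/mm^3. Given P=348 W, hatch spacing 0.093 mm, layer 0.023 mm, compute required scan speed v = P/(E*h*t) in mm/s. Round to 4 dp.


v = 348 / (85.9*0.093*0.023) = 1893.9796 mm/s


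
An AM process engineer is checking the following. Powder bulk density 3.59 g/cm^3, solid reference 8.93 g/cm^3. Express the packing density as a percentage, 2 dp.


Packing = (3.59/8.93)*100 = 40.2 %


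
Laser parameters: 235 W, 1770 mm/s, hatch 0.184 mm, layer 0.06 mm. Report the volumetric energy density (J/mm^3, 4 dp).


E = 235 / (1770*0.184*0.06) = 12.0261 J/mm^3


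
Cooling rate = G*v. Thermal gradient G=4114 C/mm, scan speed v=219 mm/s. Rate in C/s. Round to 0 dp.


CR = 4114 * 219 = 900966 C/s


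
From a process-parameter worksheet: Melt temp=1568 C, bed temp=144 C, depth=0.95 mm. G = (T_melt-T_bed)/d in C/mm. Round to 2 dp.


G = (1568-144)/0.95 = 1498.95 C/mm


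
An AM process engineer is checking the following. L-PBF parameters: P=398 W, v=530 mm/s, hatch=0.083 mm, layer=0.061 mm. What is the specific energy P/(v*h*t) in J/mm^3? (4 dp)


Build rate = 530 * 0.083 * 0.061 = 2.68339 mm^3/s
SE = 398 / 2.68339 = 148.3198 J/mm^3


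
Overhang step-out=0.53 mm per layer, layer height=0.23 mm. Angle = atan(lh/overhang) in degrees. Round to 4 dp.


angle = atan(0.23/0.53) = 23.459 degrees


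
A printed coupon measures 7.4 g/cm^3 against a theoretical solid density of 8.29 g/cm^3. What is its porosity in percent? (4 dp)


Porosity = (1-7.4/8.29)*100 = 10.7358 %


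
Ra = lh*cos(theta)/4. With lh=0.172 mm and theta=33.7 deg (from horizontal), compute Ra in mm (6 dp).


Ra = 0.172 * cos(33.7) / 4 = 0.035774 mm


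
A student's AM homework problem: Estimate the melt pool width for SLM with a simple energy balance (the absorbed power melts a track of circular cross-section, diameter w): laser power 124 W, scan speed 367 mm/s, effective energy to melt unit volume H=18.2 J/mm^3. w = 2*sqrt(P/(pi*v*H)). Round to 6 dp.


w = 2*sqrt(124/(pi*367*18.2)) = 0.153744 mm


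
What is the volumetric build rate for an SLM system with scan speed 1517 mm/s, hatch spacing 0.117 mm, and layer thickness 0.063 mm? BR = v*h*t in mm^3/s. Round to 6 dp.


Rate = 1517 * 0.117 * 0.063 = 11.181807 mm^3/s


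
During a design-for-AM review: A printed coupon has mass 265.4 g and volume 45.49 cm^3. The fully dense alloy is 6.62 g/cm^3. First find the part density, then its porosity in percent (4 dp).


rho_part = 265.4 / 45.49 = 5.83424929 g/cm^3
Porosity = (1 - 5.83424929/6.62)*100 = 11.8693 %


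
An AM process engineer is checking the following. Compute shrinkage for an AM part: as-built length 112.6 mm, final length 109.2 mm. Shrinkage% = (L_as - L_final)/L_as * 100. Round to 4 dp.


Shrinkage = ((112.6-109.2)/112.6)*100 = 3.0195 %


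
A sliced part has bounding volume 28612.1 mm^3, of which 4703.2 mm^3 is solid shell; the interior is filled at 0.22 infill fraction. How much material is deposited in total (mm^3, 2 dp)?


V_infill = (28612.1 - 4703.2) * 0.22 = 5259.96
V_total = 4703.2 + 5259.96 = 9963.16 mm^3


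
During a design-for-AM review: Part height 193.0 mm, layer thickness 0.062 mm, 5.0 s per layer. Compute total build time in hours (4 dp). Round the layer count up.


Layers = ceil(193.0/0.062) = 3113
t = 3113 * 5.0 / 3600 = 4.3236 hrs


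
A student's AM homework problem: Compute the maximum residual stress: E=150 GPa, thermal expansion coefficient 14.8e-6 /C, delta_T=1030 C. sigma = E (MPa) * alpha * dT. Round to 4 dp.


sigma = 150*1000 * 14.8e-6 * 1030 = 2286.6 MPa


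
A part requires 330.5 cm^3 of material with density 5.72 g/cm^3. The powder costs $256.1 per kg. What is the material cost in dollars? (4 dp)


Mass = 330.5*5.72/1000 = 1.89046 kg
Cost = 1.89046 * 256.1 = 484.1468 $


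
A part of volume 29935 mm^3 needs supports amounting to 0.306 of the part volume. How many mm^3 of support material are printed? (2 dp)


V_support = 29935 * 0.306 = 9160.11 mm^3


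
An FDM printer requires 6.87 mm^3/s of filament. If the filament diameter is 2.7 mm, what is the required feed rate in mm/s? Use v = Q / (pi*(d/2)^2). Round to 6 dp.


A = pi*(2.7/2)^2 = 5.725553
v = 6.87 / 5.725553 = 1.199884 mm/s


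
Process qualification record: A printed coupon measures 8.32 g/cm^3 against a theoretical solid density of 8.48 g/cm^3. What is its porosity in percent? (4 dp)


Porosity = (1-8.32/8.48)*100 = 1.8868 %


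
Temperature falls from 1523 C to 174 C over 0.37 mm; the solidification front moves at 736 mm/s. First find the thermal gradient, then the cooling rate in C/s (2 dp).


G = (1523-174)/0.37 = 3645.94594595 C/mm
CR = 3645.94594595 * 736 = 2683416.22 C/s


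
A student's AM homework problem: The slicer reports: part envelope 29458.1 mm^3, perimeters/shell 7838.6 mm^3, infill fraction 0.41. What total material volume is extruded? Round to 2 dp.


V_infill = (29458.1 - 7838.6) * 0.41 = 8864.0
V_total = 7838.6 + 8864.0 = 16702.6 mm^3


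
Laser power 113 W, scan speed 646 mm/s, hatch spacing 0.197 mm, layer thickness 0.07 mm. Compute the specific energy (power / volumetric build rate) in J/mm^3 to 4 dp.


Build rate = 646 * 0.197 * 0.07 = 8.90834 mm^3/s
SE = 113 / 8.90834 = 12.6847 J/mm^3


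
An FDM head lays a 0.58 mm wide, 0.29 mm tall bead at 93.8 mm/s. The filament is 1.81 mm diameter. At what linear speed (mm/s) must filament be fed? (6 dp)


Q = 0.58 * 0.29 * 93.8 = 15.77716 mm^3/s
A_fil = pi*(1.81/2)^2 = 2.57304292 mm^2
v_feed = 15.77716 / 2.57304292 = 6.131713 mm/s


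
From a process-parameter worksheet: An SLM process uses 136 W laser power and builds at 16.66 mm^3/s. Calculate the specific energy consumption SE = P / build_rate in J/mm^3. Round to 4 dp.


SE = 136 / 16.66 = 8.1633 J/mm^3


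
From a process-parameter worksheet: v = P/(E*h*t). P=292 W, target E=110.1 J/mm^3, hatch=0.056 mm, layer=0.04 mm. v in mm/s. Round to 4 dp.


v = 292 / (110.1*0.056*0.04) = 1183.9886 mm/s


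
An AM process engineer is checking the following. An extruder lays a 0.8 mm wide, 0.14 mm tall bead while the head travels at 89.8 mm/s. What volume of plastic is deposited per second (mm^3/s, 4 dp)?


Rate = 0.8 * 0.14 * 89.8 = 10.0576 mm^3/s


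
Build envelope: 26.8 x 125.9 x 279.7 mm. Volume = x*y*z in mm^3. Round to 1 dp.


V = 26.8 * 125.9 * 279.7 = 943741.4 mm^3


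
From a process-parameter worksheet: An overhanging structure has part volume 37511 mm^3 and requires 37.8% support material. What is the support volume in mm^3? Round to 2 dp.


V_support = 37511 * 0.378 = 14179.16 mm^3


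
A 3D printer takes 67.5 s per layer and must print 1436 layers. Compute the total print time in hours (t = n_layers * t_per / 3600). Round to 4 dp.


t = 1436 * 67.5 / 3600 = 26.925 hrs


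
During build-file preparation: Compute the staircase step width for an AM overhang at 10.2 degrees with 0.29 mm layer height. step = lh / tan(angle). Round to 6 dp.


step = 0.29 / tan(10.2) = 1.611752 mm


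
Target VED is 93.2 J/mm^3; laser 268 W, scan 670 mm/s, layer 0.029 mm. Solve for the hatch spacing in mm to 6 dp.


h = 268 / (93.2*670*0.029) = 0.147995 mm


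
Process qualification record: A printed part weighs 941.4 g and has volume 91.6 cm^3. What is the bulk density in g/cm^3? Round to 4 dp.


rho = 941.4 / 91.6 = 10.2773 g/cm^3


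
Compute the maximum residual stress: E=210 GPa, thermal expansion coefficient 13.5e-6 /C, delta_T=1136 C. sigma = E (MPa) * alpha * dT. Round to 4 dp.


sigma = 210*1000 * 13.5e-6 * 1136 = 3220.56 MPa


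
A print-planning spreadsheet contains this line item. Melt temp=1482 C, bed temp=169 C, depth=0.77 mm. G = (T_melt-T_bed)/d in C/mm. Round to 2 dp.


G = (1482-169)/0.77 = 1705.19 C/mm


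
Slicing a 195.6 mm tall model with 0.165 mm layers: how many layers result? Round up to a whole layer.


Layers = ceil(195.6/0.165) = 1186


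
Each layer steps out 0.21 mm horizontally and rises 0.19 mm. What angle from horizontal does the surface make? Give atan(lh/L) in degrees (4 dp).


angle = atan(0.19/0.21) = 42.1376 degrees


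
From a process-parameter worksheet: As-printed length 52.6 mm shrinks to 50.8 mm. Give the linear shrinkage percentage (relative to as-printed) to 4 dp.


Shrinkage = ((52.6-50.8)/52.6)*100 = 3.4221 %


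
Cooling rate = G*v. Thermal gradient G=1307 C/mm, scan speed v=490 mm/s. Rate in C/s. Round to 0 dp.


CR = 1307 * 490 = 640430 C/s


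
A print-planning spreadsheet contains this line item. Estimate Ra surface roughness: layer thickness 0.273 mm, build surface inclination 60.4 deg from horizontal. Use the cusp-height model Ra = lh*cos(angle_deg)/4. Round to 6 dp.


Ra = 0.273 * cos(60.4) / 4 = 0.033712 mm


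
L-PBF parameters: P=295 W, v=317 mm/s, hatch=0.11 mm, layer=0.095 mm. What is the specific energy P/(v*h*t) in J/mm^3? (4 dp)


Build rate = 317 * 0.11 * 0.095 = 3.31265 mm^3/s
SE = 295 / 3.31265 = 89.0526 J/mm^3


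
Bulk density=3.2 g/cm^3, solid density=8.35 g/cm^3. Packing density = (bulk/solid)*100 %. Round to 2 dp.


Packing = (3.2/8.35)*100 = 38.32 %


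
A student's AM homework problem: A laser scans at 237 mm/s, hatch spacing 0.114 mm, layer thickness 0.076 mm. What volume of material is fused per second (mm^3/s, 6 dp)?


Rate = 237 * 0.114 * 0.076 = 2.053368 mm^3/s


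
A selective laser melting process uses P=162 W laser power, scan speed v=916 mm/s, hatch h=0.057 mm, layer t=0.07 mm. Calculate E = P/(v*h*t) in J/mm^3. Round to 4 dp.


E = 162 / (916*0.057*0.07) = 44.3248 J/mm^3


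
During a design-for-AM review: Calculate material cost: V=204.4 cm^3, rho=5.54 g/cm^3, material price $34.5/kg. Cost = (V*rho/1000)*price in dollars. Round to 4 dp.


Mass = 204.4*5.54/1000 = 1.132376 kg
Cost = 1.132376 * 34.5 = 39.067 $


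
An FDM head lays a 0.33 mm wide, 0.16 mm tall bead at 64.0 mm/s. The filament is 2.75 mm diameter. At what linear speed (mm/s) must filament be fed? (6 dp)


Q = 0.33 * 0.16 * 64.0 = 3.3792 mm^3/s
A_fil = pi*(2.75/2)^2 = 5.93957361 mm^2
v_feed = 3.3792 / 5.93957361 = 0.56893 mm/s


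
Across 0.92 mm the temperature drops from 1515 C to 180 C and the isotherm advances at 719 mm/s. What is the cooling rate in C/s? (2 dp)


G = (1515-180)/0.92 = 1451.08695652 C/mm
CR = 1451.08695652 * 719 = 1043331.52 C/s


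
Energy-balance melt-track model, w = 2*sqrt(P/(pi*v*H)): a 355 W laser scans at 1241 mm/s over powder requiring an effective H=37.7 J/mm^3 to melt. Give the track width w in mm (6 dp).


w = 2*sqrt(355/(pi*1241*37.7)) = 0.098291 mm


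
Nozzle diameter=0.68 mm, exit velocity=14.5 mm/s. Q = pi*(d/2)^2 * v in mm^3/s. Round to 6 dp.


A = pi*(0.68/2)^2 = 0.36316811 mm^2
Q = 0.36316811 * 14.5 = 5.265938 mm^3/s


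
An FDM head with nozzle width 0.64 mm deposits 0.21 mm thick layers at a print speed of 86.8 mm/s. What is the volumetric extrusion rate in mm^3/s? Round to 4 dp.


Rate = 0.64 * 0.21 * 86.8 = 11.6659 mm^3/s


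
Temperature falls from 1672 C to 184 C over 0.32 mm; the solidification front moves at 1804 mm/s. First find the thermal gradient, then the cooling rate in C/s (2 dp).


G = (1672-184)/0.32 = 4650.0 C/mm
CR = 4650.0 * 1804 = 8388600.0 C/s


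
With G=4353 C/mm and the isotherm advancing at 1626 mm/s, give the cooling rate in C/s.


CR = 4353 * 1626 = 7077978 C/s


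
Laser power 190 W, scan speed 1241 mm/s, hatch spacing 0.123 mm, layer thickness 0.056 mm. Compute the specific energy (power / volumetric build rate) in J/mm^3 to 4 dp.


Build rate = 1241 * 0.123 * 0.056 = 8.548008 mm^3/s
SE = 190 / 8.548008 = 22.2274 J/mm^3


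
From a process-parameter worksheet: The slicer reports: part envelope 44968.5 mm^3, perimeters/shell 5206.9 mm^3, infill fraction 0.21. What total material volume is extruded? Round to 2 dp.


V_infill = (44968.5 - 5206.9) * 0.21 = 8349.94
V_total = 5206.9 + 8349.94 = 13556.84 mm^3


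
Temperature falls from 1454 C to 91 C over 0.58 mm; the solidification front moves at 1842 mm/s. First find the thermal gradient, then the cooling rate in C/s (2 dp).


G = (1454-91)/0.58 = 2350.0 C/mm
CR = 2350.0 * 1842 = 4328700.0 C/s


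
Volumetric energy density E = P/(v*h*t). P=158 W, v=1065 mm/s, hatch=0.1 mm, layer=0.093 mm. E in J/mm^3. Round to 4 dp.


E = 158 / (1065*0.1*0.093) = 15.9523 J/mm^3


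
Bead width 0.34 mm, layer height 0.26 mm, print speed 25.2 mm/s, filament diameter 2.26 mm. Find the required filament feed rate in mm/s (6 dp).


Q = 0.34 * 0.26 * 25.2 = 2.22768 mm^3/s
A_fil = pi*(2.26/2)^2 = 4.01149966 mm^2
v_feed = 2.22768 / 4.01149966 = 0.555323 mm/s


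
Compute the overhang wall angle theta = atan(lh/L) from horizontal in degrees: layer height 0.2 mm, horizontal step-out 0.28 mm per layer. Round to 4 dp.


angle = atan(0.2/0.28) = 35.5377 degrees


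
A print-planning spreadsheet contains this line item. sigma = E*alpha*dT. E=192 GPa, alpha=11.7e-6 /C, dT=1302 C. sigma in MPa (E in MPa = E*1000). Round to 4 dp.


sigma = 192*1000 * 11.7e-6 * 1302 = 2924.8128 MPa


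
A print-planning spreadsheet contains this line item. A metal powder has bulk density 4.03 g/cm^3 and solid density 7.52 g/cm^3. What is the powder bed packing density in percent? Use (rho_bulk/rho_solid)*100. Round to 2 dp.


Packing = (4.03/7.52)*100 = 53.59 %


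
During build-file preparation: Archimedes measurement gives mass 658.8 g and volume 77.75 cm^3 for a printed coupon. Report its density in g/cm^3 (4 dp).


rho = 658.8 / 77.75 = 8.4733 g/cm^3


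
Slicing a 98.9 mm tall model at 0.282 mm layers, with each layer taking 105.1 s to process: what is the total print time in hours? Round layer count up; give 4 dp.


Layers = ceil(98.9/0.282) = 351
t = 351 * 105.1 / 3600 = 10.2473 hrs


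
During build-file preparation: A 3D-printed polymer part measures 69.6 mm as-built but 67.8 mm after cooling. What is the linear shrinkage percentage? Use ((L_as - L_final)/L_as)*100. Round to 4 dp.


Shrinkage = ((69.6-67.8)/69.6)*100 = 2.5862 %


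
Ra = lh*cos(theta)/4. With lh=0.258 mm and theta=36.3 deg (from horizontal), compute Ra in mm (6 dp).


Ra = 0.258 * cos(36.3) / 4 = 0.051982 mm


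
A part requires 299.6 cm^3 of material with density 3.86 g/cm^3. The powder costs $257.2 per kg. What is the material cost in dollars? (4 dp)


Mass = 299.6*3.86/1000 = 1.156456 kg
Cost = 1.156456 * 257.2 = 297.4405 $


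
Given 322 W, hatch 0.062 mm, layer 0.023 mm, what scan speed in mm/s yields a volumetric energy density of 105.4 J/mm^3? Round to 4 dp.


v = 322 / (105.4*0.062*0.023) = 2142.3762 mm/s


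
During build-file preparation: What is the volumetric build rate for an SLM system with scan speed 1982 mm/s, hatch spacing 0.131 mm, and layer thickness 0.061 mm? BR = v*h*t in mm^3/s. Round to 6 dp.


Rate = 1982 * 0.131 * 0.061 = 15.838162 mm^3/s


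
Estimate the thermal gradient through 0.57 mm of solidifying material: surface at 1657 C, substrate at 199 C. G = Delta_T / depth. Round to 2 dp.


G = (1657-199)/0.57 = 2557.89 C/mm


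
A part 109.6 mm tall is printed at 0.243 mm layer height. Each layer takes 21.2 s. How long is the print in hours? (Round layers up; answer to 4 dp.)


Layers = ceil(109.6/0.243) = 452
t = 452 * 21.2 / 3600 = 2.6618 hrs


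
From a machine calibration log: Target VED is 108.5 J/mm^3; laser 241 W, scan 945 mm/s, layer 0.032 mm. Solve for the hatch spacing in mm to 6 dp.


h = 241 / (108.5*945*0.032) = 0.073452 mm


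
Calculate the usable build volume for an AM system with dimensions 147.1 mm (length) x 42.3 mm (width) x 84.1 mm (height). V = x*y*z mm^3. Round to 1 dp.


V = 147.1 * 42.3 * 84.1 = 523298.0 mm^3


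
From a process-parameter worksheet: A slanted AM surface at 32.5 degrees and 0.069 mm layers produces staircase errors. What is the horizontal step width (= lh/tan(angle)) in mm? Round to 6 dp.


step = 0.069 / tan(32.5) = 0.108308 mm


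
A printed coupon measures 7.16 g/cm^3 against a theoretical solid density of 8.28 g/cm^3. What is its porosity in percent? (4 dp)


Porosity = (1-7.16/8.28)*100 = 13.5266 %


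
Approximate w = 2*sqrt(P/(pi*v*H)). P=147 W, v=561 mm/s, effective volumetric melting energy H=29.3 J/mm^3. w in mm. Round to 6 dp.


w = 2*sqrt(147/(pi*561*29.3)) = 0.106708 mm


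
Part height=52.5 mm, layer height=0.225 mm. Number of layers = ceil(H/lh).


Layers = ceil(52.5/0.225) = 234


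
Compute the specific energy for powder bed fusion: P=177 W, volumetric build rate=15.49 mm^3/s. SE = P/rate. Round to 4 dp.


SE = 177 / 15.49 = 11.4267 J/mm^3


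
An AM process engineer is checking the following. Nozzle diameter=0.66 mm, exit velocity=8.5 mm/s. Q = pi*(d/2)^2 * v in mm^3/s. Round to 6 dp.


A = pi*(0.66/2)^2 = 0.34211944 mm^2
Q = 0.34211944 * 8.5 = 2.908015 mm^3/s


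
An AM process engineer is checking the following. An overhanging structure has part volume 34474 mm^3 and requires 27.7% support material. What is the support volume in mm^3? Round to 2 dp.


V_support = 34474 * 0.277 = 9549.3 mm^3


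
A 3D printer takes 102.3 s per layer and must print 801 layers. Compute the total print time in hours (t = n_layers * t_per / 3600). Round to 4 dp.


t = 801 * 102.3 / 3600 = 22.7618 hrs


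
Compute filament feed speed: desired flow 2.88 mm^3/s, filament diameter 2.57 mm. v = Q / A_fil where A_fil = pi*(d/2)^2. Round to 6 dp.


A = pi*(2.57/2)^2 = 5.187476
v = 2.88 / 5.187476 = 0.555183 mm/s


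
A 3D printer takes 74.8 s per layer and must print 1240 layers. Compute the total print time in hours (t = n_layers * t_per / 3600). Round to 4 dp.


t = 1240 * 74.8 / 3600 = 25.7644 hrs


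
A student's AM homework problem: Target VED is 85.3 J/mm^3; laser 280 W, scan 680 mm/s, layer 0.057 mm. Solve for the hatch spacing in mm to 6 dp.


h = 280 / (85.3*680*0.057) = 0.084689 mm


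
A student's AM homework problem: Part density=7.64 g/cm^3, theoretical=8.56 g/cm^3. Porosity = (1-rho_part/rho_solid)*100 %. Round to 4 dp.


Porosity = (1-7.64/8.56)*100 = 10.7477 %


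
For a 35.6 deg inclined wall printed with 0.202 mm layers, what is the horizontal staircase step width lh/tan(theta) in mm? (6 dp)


step = 0.202 / tan(35.6) = 0.282151 mm


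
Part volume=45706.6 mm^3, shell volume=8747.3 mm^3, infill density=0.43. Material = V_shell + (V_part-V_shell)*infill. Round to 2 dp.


V_infill = (45706.6 - 8747.3) * 0.43 = 15892.5
V_total = 8747.3 + 15892.5 = 24639.8 mm^3


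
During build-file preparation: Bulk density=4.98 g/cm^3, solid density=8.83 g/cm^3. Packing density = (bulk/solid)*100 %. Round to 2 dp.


Packing = (4.98/8.83)*100 = 56.4 %


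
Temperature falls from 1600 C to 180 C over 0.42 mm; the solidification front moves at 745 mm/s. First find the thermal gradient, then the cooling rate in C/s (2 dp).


G = (1600-180)/0.42 = 3380.95238095 C/mm
CR = 3380.95238095 * 745 = 2518809.52 C/s


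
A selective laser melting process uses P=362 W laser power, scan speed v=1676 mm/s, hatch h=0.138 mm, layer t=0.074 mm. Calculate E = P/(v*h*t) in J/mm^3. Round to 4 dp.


E = 362 / (1676*0.138*0.074) = 21.1507 J/mm^3


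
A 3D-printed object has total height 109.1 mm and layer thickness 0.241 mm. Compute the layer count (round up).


Layers = ceil(109.1/0.241) = 453


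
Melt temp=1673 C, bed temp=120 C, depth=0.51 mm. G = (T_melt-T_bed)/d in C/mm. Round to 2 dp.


G = (1673-120)/0.51 = 3045.1 C/mm


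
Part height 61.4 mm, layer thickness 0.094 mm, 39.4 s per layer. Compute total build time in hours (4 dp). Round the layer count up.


Layers = ceil(61.4/0.094) = 654
t = 654 * 39.4 / 3600 = 7.1577 hrs


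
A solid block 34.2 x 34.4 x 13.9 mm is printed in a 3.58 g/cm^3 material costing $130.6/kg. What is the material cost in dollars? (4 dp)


V = 34.2 * 34.4 * 13.9 = 16353.072 mm^3 = 16.353072 cm^3
Mass = 16.353072 * 3.58 / 1000 = 0.058544 kg
Cost = 0.058544 * 130.6 = 7.6458 $


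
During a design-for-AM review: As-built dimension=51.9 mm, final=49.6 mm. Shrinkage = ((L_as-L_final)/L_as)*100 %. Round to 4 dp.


Shrinkage = ((51.9-49.6)/51.9)*100 = 4.4316 %


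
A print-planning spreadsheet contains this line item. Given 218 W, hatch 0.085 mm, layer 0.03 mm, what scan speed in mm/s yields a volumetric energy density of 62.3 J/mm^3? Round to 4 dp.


v = 218 / (62.3*0.085*0.03) = 1372.2343 mm/s


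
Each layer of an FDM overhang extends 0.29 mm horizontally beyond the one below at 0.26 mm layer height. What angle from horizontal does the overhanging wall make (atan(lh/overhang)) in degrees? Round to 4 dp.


angle = atan(0.26/0.29) = 41.8779 degrees


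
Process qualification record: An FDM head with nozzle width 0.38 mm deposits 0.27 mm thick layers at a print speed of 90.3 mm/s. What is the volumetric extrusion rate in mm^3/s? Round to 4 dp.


Rate = 0.38 * 0.27 * 90.3 = 9.2648 mm^3/s


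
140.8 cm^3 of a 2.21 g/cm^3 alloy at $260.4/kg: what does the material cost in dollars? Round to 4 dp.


Mass = 140.8*2.21/1000 = 0.311168 kg
Cost = 0.311168 * 260.4 = 81.0281 $


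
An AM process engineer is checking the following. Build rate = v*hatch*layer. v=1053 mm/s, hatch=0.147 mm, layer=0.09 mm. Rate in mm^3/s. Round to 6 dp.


Rate = 1053 * 0.147 * 0.09 = 13.93119 mm^3/s


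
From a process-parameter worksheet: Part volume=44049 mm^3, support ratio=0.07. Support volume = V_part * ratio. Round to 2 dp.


V_support = 44049 * 0.07 = 3083.43 mm^3


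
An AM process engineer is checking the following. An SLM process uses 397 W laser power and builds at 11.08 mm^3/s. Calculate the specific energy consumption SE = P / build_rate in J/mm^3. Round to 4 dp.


SE = 397 / 11.08 = 35.8303 J/mm^3


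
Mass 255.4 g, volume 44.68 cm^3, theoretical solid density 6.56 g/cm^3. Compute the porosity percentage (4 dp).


rho_part = 255.4 / 44.68 = 5.71620412 g/cm^3
Porosity = (1 - 5.71620412/6.56)*100 = 12.8627 %


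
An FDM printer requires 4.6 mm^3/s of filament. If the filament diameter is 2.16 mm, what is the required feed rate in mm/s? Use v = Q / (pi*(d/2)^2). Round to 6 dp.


A = pi*(2.16/2)^2 = 3.664354
v = 4.6 / 3.664354 = 1.255337 mm/s


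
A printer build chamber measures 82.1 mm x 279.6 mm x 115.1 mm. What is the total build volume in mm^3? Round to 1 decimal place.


V = 82.1 * 279.6 * 115.1 = 2642138.9 mm^3


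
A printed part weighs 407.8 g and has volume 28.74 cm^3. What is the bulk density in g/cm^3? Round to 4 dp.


rho = 407.8 / 28.74 = 14.1893 g/cm^3


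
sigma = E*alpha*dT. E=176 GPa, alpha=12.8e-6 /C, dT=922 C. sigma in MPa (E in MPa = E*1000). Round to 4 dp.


sigma = 176*1000 * 12.8e-6 * 922 = 2077.0816 MPa


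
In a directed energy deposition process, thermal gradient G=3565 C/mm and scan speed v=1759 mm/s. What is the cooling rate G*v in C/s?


CR = 3565 * 1759 = 6270835 C/s


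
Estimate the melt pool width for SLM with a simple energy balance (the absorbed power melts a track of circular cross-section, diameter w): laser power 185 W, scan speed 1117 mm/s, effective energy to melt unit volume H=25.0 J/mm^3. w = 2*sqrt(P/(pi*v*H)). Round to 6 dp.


w = 2*sqrt(185/(pi*1117*25.0)) = 0.091843 mm


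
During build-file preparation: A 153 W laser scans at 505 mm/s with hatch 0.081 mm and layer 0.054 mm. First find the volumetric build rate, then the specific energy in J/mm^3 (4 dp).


Build rate = 505 * 0.081 * 0.054 = 2.20887 mm^3/s
SE = 153 / 2.20887 = 69.2662 J/mm^3


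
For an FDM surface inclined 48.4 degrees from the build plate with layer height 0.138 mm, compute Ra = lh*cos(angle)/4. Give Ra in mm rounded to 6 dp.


Ra = 0.138 * cos(48.4) / 4 = 0.022905 mm


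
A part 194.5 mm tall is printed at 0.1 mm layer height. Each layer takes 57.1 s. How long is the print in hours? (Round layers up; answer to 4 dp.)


Layers = ceil(194.5/0.1) = 1945
t = 1945 * 57.1 / 3600 = 30.8499 hrs


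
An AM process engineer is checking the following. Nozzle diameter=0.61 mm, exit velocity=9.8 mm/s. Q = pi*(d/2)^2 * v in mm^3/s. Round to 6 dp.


A = pi*(0.61/2)^2 = 0.29224666 mm^2
Q = 0.29224666 * 9.8 = 2.864017 mm^3/s


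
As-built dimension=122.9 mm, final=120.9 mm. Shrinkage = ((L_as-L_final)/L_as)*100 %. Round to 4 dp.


Shrinkage = ((122.9-120.9)/122.9)*100 = 1.6273 %


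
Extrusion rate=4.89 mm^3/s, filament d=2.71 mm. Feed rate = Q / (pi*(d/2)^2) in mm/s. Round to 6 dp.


A = pi*(2.71/2)^2 = 5.768043
v = 4.89 / 5.768043 = 0.847775 mm/s


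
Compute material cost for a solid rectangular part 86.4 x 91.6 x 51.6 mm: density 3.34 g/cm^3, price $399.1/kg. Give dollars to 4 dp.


V = 86.4 * 91.6 * 51.6 = 408374.784 mm^3 = 408.374784 cm^3
Mass = 408.374784 * 3.34 / 1000 = 1.36397178 kg
Cost = 1.36397178 * 399.1 = 544.3611 $


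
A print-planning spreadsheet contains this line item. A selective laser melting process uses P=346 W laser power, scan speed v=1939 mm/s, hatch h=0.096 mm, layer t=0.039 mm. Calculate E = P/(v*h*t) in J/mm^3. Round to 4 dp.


E = 346 / (1939*0.096*0.039) = 47.6609 J/mm^3


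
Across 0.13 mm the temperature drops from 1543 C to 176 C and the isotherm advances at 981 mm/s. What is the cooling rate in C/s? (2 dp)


G = (1543-176)/0.13 = 10515.38461538 C/mm
CR = 10515.38461538 * 981 = 10315592.31 C/s


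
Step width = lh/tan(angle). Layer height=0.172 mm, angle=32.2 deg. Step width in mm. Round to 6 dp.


step = 0.172 / tan(32.2) = 0.273131 mm


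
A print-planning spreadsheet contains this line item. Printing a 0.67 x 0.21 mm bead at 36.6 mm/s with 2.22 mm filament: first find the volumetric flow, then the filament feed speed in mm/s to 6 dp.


Q = 0.67 * 0.21 * 36.6 = 5.14962 mm^3/s
A_fil = pi*(2.22/2)^2 = 3.87075631 mm^2
v_feed = 5.14962 / 3.87075631 = 1.330391 mm/s


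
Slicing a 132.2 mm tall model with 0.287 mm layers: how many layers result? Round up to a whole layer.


Layers = ceil(132.2/0.287) = 461


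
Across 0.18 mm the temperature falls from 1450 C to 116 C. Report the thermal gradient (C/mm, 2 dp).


G = (1450-116)/0.18 = 7411.11 C/mm


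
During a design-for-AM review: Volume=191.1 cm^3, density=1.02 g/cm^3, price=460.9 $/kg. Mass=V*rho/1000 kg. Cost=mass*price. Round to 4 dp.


Mass = 191.1*1.02/1000 = 0.194922 kg
Cost = 0.194922 * 460.9 = 89.8395 $


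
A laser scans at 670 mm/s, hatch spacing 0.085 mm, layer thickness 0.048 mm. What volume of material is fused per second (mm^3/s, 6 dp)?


Rate = 670 * 0.085 * 0.048 = 2.7336 mm^3/s


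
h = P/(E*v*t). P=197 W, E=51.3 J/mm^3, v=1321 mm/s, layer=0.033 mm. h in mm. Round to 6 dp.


h = 197 / (51.3*1321*0.033) = 0.088091 mm


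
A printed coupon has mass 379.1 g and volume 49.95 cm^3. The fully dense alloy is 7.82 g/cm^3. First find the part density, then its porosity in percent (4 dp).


rho_part = 379.1 / 49.95 = 7.58958959 g/cm^3
Porosity = (1 - 7.58958959/7.82)*100 = 2.9464 %


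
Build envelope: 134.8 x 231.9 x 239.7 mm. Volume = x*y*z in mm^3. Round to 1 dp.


V = 134.8 * 231.9 * 239.7 = 7493050.8 mm^3


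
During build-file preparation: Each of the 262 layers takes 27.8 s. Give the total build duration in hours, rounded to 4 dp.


t = 262 * 27.8 / 3600 = 2.0232 hrs


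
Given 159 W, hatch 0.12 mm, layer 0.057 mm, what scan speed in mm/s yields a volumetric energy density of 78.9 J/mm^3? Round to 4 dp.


v = 159 / (78.9*0.12*0.057) = 294.6212 mm/s


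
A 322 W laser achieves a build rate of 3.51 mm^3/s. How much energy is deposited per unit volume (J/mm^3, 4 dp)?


SE = 322 / 3.51 = 91.7379 J/mm^3


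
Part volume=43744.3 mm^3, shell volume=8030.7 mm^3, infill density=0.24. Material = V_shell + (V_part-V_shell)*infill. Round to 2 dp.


V_infill = (43744.3 - 8030.7) * 0.24 = 8571.26
V_total = 8030.7 + 8571.26 = 16601.96 mm^3


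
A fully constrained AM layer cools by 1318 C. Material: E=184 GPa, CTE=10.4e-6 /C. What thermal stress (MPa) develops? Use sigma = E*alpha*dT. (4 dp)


sigma = 184*1000 * 10.4e-6 * 1318 = 2522.1248 MPa


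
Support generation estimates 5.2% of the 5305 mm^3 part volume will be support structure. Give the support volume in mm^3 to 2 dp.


V_support = 5305 * 0.052 = 275.86 mm^3


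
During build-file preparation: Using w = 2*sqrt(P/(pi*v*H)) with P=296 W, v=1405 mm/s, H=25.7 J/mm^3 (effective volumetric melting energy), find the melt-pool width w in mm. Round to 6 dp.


w = 2*sqrt(296/(pi*1405*25.7)) = 0.102164 mm


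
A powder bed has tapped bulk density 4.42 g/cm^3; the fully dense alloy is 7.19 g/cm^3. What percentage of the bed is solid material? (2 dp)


Packing = (4.42/7.19)*100 = 61.47 %


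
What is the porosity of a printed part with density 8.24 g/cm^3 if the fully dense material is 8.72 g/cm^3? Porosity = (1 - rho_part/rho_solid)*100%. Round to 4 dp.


Porosity = (1-8.24/8.72)*100 = 5.5046 %


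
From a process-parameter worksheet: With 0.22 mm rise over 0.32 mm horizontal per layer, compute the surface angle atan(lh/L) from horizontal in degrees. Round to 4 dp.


angle = atan(0.22/0.32) = 34.5085 degrees


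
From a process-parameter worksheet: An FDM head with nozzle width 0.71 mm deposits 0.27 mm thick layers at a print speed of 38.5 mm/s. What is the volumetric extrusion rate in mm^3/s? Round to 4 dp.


Rate = 0.71 * 0.27 * 38.5 = 7.3805 mm^3/s


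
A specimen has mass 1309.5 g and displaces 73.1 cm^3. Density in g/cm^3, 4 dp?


rho = 1309.5 / 73.1 = 17.9138 g/cm^3


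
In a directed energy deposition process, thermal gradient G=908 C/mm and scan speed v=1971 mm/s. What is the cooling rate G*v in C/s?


CR = 908 * 1971 = 1789668 C/s


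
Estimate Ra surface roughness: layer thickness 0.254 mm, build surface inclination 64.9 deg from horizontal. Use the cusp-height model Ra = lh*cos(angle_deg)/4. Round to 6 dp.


Ra = 0.254 * cos(64.9) / 4 = 0.026937 mm


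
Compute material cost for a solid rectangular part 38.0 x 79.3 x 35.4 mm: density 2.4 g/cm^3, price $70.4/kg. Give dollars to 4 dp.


V = 38.0 * 79.3 * 35.4 = 106674.36 mm^3 = 106.67436 cm^3
Mass = 106.67436 * 2.4 / 1000 = 0.25601846 kg
Cost = 0.25601846 * 70.4 = 18.0237 $


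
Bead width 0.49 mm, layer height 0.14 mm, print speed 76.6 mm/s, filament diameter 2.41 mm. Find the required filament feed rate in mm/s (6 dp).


Q = 0.49 * 0.14 * 76.6 = 5.25476 mm^3/s
A_fil = pi*(2.41/2)^2 = 4.56167107 mm^2
v_feed = 5.25476 / 4.56167107 = 1.151938 mm/s


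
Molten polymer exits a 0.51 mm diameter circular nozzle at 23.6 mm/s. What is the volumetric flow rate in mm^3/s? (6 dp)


A = pi*(0.51/2)^2 = 0.20428206 mm^2
Q = 0.20428206 * 23.6 = 4.821057 mm^3/s


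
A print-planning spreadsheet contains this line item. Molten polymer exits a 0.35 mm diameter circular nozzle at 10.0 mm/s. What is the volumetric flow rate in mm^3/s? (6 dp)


A = pi*(0.35/2)^2 = 0.09621128 mm^2
Q = 0.09621128 * 10.0 = 0.962113 mm^3/s


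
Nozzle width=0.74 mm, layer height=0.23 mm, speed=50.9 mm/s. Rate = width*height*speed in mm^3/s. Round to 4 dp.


Rate = 0.74 * 0.23 * 50.9 = 8.6632 mm^3/s


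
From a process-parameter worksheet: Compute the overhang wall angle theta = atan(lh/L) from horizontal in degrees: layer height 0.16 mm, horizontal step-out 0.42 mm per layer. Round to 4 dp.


angle = atan(0.16/0.42) = 20.8545 degrees


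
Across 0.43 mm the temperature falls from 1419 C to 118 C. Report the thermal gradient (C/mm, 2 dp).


G = (1419-118)/0.43 = 3025.58 C/mm


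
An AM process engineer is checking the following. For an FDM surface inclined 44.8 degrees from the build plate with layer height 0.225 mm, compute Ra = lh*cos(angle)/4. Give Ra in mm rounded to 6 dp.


Ra = 0.225 * cos(44.8) / 4 = 0.039913 mm


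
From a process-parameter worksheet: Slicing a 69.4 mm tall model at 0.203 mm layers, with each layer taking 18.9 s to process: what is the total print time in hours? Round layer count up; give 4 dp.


Layers = ceil(69.4/0.203) = 342
t = 342 * 18.9 / 3600 = 1.7955 hrs


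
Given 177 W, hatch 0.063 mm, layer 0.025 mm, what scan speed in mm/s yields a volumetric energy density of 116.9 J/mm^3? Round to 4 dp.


v = 177 / (116.9*0.063*0.025) = 961.3426 mm/s


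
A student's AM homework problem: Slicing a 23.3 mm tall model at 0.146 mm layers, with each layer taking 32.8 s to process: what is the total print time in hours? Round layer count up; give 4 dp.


Layers = ceil(23.3/0.146) = 160
t = 160 * 32.8 / 3600 = 1.4578 hrs
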